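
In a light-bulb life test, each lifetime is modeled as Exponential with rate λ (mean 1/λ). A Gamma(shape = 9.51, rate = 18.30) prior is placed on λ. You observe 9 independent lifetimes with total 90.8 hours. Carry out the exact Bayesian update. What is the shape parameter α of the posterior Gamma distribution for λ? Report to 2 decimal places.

18.51

With a Gamma(shape α, rate β) prior on the exponential rate λ, the posterior after n observations with total T = Σxᵢ is Gamma(α+n, β+T).
Posterior: Gamma(9.51+9, 18.30+90.8) = Gamma(18.51, 109.10).
Posterior α = 18.51.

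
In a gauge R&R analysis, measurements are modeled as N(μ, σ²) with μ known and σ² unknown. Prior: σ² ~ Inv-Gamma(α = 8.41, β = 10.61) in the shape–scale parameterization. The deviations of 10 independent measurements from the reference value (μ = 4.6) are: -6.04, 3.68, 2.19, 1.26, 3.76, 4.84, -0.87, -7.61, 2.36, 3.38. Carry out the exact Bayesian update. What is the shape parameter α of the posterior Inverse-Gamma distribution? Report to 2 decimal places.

With known mean μ and an Inverse-Gamma(α, β) prior on σ², the Normal likelihood is conjugate: posterior is Inv-Gamma(α + n/2, β + Σ(xᵢ−μ)²/2).
Σ(xᵢ−μ)² = (-6.04)² + (3.68)² + (2.19)² + (1.26)² + (3.76)² + (4.84)² + (-0.87)² + (-7.61)² + (2.36)² + (3.38)² = 169.6339.
Posterior: Inv-Gamma(8.41 + 10/2, 10.61 + 169.6339/2) = Inv-Gamma(13.41, 95.42695).
Posterior α = 13.41.

13.41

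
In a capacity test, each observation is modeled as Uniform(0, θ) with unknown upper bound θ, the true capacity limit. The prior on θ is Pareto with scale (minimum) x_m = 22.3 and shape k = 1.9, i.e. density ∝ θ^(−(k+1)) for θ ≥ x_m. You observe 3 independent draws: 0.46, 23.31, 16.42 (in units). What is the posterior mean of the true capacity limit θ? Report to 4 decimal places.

A Pareto(scale x_m, shape k) prior on the upper bound θ of Uniform(0, θ) is conjugate: posterior is Pareto(max(x_m, max xᵢ), k + n).
Sample maximum = 23.31; prior scale x_m = 22.3 → posterior scale = max = 23.31.
Posterior shape = 1.9 + 3 = 4.9.
E[θ|data] = k·x_m/(k−1) = 4.9·23.31/3.9 = 29.2869.

29.2869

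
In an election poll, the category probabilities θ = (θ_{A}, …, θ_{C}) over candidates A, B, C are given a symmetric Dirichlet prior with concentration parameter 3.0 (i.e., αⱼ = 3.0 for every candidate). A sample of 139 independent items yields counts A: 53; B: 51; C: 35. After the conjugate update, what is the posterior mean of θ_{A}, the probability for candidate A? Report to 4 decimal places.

0.3784

The Dirichlet prior is conjugate to the Multinomial likelihood: each posterior αⱼ = prior αⱼ + observed count nⱼ.
Posterior concentration: (56.0, 54.0, 38.0), total = 148.0.
E[θ_{A}|data] = α_{A}/Σα = 56.0/148.0 = 0.3784.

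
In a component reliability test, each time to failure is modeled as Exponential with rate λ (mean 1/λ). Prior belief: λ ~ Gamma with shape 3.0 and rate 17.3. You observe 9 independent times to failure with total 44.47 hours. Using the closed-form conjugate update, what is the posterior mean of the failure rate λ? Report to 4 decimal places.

With a Gamma(shape α, rate β) prior on the exponential rate λ, the posterior after n observations with total T = Σxᵢ is Gamma(α+n, β+T).
Posterior: Gamma(3.0+9, 17.3+44.47) = Gamma(12.0, 61.77).
Posterior mean of λ = α/β = 12.0/61.77 = 0.1943.

0.1943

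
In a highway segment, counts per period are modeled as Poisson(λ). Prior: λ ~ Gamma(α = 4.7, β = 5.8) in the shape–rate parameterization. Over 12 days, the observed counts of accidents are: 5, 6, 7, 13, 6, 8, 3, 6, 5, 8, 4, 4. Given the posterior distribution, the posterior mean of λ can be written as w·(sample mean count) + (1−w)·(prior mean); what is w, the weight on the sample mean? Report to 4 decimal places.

0.6742

With a Gamma(shape α, rate β) prior, the Poisson likelihood is conjugate: the posterior is Gamma(α + ΣXᵢ, β + n).
Posterior mean = (α₀+S)/(β₀+n) = [n/(β₀+n)]·(S/n) + [β₀/(β₀+n)]·(α₀/β₀), so only n and β₀ enter the weight.
Weight on data w = n/(β₀+n) = 12/(5.8+12) = 12/17.8 = 0.6742.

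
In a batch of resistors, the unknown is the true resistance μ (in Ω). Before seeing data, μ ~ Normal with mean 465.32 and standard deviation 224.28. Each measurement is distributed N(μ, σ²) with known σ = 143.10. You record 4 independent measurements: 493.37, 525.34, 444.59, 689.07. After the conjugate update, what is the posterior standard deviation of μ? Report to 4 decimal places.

68.1653

For Normal data with known variance σ², a Normal(μ₀, σ₀²) prior on μ is conjugate. Posterior precision = 1/σ₀² + n/σ²; posterior mean is the precision-weighted average of μ₀ and x̄.
σ₀² = 224.28² = 50301.5184, σ² = 143.10² = 20477.61; σ² + n·σ₀² = 20477.61 + 4·50301.5184 = 221683.6836.
Posterior precision = 1/σ₀² + n/σ² = 1/50301.5184 + 4/20477.61 = (σ² + n·σ₀²)/(σ₀²σ²) = 221683.6836/(50301.5184·20477.61); posterior variance σₙ² = σ₀²σ²/(σ² + n·σ₀²) = 50301.5184·20477.61/221683.6836 = 4646.507400.
Posterior SD = √σₙ² = √(50301.5184·20477.61/221683.6836) = 68.1653.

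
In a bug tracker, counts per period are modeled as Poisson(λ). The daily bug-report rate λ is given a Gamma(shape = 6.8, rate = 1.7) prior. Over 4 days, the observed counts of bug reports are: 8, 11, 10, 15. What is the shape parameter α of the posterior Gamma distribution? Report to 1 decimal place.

50.8

With a Gamma(shape α, rate β) prior, the Poisson likelihood is conjugate: the posterior is Gamma(α + ΣXᵢ, β + n).
Sum of counts S = 44 over n = 4 days.
Posterior: Gamma(α+S, β+n) = Gamma(6.8+44, 1.7+4) = Gamma(50.8, 5.7).
Posterior α = 50.8.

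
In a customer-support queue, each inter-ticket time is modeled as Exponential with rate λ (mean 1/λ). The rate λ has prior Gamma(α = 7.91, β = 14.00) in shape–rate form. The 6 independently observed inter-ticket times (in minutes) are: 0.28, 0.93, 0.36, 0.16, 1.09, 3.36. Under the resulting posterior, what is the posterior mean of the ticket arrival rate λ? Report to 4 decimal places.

0.6893

With a Gamma(shape α, rate β) prior on the exponential rate λ, the posterior after n observations with total T = Σxᵢ is Gamma(α+n, β+T).
Sum of observations T = 6.18 minutes; n = 6.
Posterior: Gamma(7.91+6, 14.00+6.18) = Gamma(13.91, 20.18).
Posterior mean of λ = α/β = 13.91/20.18 = 0.6893.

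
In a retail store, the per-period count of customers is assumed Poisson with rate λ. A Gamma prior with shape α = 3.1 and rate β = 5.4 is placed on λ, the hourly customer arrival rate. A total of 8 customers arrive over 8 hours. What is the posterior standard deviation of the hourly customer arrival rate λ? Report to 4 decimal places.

0.2486

With a Gamma(shape α, rate β) prior, the Poisson likelihood is conjugate: the posterior is Gamma(α + ΣXᵢ, β + n).
Posterior: Gamma(α+S, β+n) = Gamma(3.1+8, 5.4+8) = Gamma(11.1, 13.4).
SD = √α/β = √11.1/13.4 = 0.2486.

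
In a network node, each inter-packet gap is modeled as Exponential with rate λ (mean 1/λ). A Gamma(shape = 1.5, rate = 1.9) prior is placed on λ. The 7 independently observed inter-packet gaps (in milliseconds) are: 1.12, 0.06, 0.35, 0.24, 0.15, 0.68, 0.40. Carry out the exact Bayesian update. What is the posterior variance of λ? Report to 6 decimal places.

With a Gamma(shape α, rate β) prior on the exponential rate λ, the posterior after n observations with total T = Σxᵢ is Gamma(α+n, β+T).
Sum of observations T = 3.00 milliseconds; n = 7.
Posterior: Gamma(1.5+7, 1.9+3.00) = Gamma(8.5, 4.90).
Var = α/β² = 0.354019.

0.354019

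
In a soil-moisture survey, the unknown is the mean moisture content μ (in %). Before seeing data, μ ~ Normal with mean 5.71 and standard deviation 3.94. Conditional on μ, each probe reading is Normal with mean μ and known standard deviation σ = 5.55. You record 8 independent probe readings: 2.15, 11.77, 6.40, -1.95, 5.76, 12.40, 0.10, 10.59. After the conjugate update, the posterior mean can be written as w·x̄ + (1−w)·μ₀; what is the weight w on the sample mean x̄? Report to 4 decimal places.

For Normal data with known variance σ², a Normal(μ₀, σ₀²) prior on μ is conjugate. Posterior precision = 1/σ₀² + n/σ²; posterior mean is the precision-weighted average of μ₀ and x̄.
σ₀² = 3.94² = 15.5236, σ² = 5.55² = 30.8025. Prior precision 1/σ₀² = 1/15.5236; data precision n/σ² = 8/30.8025.
w = (n/σ²)/(1/σ₀² + n/σ²) = n·σ₀²/(σ² + n·σ₀²) = 8·15.5236/(30.8025 + 8·15.5236) = 124.1888/154.9913 = 0.8013.

0.8013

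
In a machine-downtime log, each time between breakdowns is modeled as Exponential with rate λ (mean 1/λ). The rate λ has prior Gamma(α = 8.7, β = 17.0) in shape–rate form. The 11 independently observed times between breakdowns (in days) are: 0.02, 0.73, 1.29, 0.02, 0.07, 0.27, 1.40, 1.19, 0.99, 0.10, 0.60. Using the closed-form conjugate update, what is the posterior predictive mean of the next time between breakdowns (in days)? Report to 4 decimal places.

1.2663

With a Gamma(shape α, rate β) prior on the exponential rate λ, the posterior after n observations with total T = Σxᵢ is Gamma(α+n, β+T).
Sum of observations T = 6.68 days; n = 11.
Posterior: Gamma(8.7+11, 17.0+6.68) = Gamma(19.7, 23.68).
The predictive distribution for the next observation is Lomax; its mean is β/(α−1) = 23.68/18.7 = 1.2663.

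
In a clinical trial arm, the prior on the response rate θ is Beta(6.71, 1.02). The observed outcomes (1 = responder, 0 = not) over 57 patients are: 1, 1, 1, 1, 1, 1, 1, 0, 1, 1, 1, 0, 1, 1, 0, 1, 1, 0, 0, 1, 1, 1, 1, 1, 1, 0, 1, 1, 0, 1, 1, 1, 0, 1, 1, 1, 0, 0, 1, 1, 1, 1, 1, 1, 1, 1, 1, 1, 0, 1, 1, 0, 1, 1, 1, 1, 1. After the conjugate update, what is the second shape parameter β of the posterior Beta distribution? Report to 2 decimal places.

The Beta prior is conjugate to a Binomial/Bernoulli likelihood; the update adds successes to α and failures to β.
Posterior: Beta(α+k, β+n−k) = Beta(6.71+45, 1.02+12) = Beta(51.71, 13.02).
Posterior β = 13.02.

13.02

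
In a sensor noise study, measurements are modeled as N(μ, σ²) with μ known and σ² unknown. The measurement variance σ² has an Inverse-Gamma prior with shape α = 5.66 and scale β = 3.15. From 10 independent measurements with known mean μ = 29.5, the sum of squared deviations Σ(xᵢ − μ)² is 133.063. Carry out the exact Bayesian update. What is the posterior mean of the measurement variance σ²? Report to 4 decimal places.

7.2134

With known mean μ and an Inverse-Gamma(α, β) prior on σ², the Normal likelihood is conjugate: posterior is Inv-Gamma(α + n/2, β + Σ(xᵢ−μ)²/2).
Posterior: Inv-Gamma(5.66 + 10/2, 3.15 + 133.063/2) = Inv-Gamma(10.66, 69.6815).
E[σ²|data] = β/(α−1) = 69.6815/9.66 = 7.2134.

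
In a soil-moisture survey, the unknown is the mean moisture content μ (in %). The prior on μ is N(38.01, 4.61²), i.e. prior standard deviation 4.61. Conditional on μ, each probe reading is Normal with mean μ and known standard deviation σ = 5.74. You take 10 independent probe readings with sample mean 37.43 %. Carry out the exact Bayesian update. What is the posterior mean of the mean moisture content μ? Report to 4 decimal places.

37.5078

For Normal data with known variance σ², a Normal(μ₀, σ₀²) prior on μ is conjugate. Posterior precision = 1/σ₀² + n/σ²; posterior mean is the precision-weighted average of μ₀ and x̄.
n·x̄ = 10·37.43 = 374.3.
σ₀² = 4.61² = 21.2521, σ² = 5.74² = 32.9476; σ² + n·σ₀² = 32.9476 + 10·21.2521 = 245.4686.
Posterior mean = (μ₀/σ₀² + n·x̄/σ²)/(1/σ₀² + n/σ²) = (σ²·μ₀ + σ₀²·n·x̄)/(σ² + n·σ₀²) = (32.9476·38.01 + 21.2521·374.3)/245.4686 = 9206.999306/245.4686 = 37.5078.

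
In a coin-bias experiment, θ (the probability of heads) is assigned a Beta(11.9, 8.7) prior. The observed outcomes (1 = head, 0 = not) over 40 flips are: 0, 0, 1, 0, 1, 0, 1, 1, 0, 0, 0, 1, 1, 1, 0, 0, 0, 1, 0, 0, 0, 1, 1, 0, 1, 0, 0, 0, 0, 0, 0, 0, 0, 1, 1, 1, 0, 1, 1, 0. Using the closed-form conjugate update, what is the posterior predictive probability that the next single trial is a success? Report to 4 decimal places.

The Beta prior is conjugate to a Binomial/Bernoulli likelihood; the update adds successes to α and failures to β.
Posterior: Beta(α+k, β+n−k) = Beta(11.9+16, 8.7+24) = Beta(27.9, 32.7).
For a single future Bernoulli trial, P(success | data) = α/(α+β) = 0.4604.

0.4604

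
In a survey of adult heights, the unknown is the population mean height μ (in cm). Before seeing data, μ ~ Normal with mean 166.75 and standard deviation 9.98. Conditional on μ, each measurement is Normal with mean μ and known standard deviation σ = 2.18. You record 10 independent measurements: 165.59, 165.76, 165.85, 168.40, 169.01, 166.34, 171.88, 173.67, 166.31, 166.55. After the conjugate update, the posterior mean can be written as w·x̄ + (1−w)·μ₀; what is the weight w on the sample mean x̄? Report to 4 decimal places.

0.9953

For Normal data with known variance σ², a Normal(μ₀, σ₀²) prior on μ is conjugate. Posterior precision = 1/σ₀² + n/σ²; posterior mean is the precision-weighted average of μ₀ and x̄.
σ₀² = 9.98² = 99.6004, σ² = 2.18² = 4.7524. Prior precision 1/σ₀² = 1/99.6004; data precision n/σ² = 10/4.7524.
w = (n/σ²)/(1/σ₀² + n/σ²) = n·σ₀²/(σ² + n·σ₀²) = 10·99.6004/(4.7524 + 10·99.6004) = 996.004/1000.7564 = 0.9953.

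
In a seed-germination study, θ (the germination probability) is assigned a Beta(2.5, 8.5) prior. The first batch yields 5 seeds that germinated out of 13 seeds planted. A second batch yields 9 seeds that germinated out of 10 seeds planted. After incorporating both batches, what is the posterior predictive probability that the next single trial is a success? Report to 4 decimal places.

0.4853

The Beta prior is conjugate to a Binomial/Bernoulli likelihood; the update adds successes to α and failures to β.
After batch 1: Beta(2.5+5, 8.5+8) = Beta(7.5, 16.5).
After batch 2: Beta(7.5+9, 16.5+1) = Beta(16.5, 17.5).
For a single future Bernoulli trial, P(success | data) = α/(α+β) = 0.4853.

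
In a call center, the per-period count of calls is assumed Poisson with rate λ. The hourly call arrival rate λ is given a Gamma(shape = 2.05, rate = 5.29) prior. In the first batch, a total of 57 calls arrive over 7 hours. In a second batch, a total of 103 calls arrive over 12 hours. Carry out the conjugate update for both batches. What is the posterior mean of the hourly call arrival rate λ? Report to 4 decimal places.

With a Gamma(shape α, rate β) prior, the Poisson likelihood is conjugate: the posterior is Gamma(α + ΣXᵢ, β + n).
After batch 1: Gamma(α+S, β+n) = Gamma(2.05+57, 5.29+7) = Gamma(59.05, 12.29).
After batch 2: Gamma(α+S, β+n) = Gamma(59.05+103, 12.29+12) = Gamma(162.05, 24.29).
Posterior mean = α/β = 162.05/24.29 = 6.6715.

6.6715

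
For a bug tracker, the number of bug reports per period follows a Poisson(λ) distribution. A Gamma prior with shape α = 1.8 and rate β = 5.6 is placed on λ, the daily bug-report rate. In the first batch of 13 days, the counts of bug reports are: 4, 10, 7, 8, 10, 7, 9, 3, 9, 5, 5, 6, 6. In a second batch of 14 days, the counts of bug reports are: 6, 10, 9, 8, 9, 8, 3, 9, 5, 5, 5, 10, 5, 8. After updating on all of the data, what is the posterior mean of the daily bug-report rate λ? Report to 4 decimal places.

5.8528

With a Gamma(shape α, rate β) prior, the Poisson likelihood is conjugate: the posterior is Gamma(α + ΣXᵢ, β + n).
Batch 1: sum of counts S = 89 over n = 13 days.
After batch 1: Gamma(α+S, β+n) = Gamma(1.8+89, 5.6+13) = Gamma(90.8, 18.6).
Batch 2: sum of counts S = 100 over n = 14 days.
After batch 2: Gamma(α+S, β+n) = Gamma(90.8+100, 18.6+14) = Gamma(190.8, 32.6).
Posterior mean = α/β = 190.8/32.6 = 5.8528.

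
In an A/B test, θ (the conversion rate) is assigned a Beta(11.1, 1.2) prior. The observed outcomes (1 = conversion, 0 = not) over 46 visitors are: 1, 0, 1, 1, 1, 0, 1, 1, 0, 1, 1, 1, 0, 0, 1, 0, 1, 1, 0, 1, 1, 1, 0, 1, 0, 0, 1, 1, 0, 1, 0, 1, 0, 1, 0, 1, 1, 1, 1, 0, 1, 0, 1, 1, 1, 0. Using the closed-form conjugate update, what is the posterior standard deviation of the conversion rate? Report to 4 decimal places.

The Beta prior is conjugate to a Binomial/Bernoulli likelihood; the update adds successes to α and failures to β.
Posterior: Beta(α+k, β+n−k) = Beta(11.1+29, 1.2+17) = Beta(40.1, 18.2).
Var = αβ/((α+β)²(α+β+1)) = 40.1·18.2/(58.3²·59.3) = 0.00362096; SD = √0.00362096 = 0.0602.

0.0602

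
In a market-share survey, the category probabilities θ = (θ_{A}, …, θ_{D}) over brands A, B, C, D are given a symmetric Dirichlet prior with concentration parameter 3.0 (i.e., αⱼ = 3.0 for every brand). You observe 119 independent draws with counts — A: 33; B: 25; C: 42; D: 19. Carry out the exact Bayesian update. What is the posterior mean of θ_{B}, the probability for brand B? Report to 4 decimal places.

The Dirichlet prior is conjugate to the Multinomial likelihood: each posterior αⱼ = prior αⱼ + observed count nⱼ.
Posterior concentration: (36.0, 28.0, 45.0, 22.0), total = 131.0.
E[θ_{B}|data] = α_{B}/Σα = 28.0/131.0 = 0.2137.

0.2137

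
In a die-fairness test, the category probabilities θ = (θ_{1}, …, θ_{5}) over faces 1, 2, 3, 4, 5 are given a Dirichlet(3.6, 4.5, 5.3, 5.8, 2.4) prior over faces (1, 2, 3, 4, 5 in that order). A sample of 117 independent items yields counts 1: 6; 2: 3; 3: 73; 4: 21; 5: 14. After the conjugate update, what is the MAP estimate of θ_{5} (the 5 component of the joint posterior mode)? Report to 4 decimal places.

0.1153

The Dirichlet prior is conjugate to the Multinomial likelihood: each posterior αⱼ = prior αⱼ + observed count nⱼ.
Posterior concentration: (9.6, 7.5, 78.3, 26.8, 16.4), total = 138.6.
Joint mode component: (α_{5}−1)/(Σα−K) = 15.4/133.6 = 0.1153.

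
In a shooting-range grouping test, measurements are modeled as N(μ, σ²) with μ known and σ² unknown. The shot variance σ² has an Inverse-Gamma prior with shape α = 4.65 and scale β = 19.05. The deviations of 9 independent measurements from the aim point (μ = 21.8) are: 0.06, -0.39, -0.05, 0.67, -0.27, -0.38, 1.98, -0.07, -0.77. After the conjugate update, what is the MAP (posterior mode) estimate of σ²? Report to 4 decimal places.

2.1400

With known mean μ and an Inverse-Gamma(α, β) prior on σ², the Normal likelihood is conjugate: posterior is Inv-Gamma(α + n/2, β + Σ(xᵢ−μ)²/2).
Σ(xᵢ−μ)² = (0.06)² + (-0.39)² + (-0.05)² + (0.67)² + (-0.27)² + (-0.38)² + (1.98)² + (-0.07)² + (-0.77)² = 5.3426.
Posterior: Inv-Gamma(4.65 + 9/2, 19.05 + 5.3426/2) = Inv-Gamma(9.15, 21.72130).
Mode = β/(α+1) = 21.72130/10.15 = 2.1400.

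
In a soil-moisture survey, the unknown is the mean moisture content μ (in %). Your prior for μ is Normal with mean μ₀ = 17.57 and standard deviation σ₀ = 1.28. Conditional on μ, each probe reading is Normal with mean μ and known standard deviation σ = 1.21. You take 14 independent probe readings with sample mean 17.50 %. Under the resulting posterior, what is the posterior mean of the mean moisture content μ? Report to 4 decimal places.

For Normal data with known variance σ², a Normal(μ₀, σ₀²) prior on μ is conjugate. Posterior precision = 1/σ₀² + n/σ²; posterior mean is the precision-weighted average of μ₀ and x̄.
n·x̄ = 14·17.50 = 245.
σ₀² = 1.28² = 1.6384, σ² = 1.21² = 1.4641; σ² + n·σ₀² = 1.4641 + 14·1.6384 = 24.4017.
Posterior mean = (μ₀/σ₀² + n·x̄/σ²)/(1/σ₀² + n/σ²) = (σ²·μ₀ + σ₀²·n·x̄)/(σ² + n·σ₀²) = (1.4641·17.57 + 1.6384·245)/24.4017 = 427.132237/24.4017 = 17.5042.

17.5042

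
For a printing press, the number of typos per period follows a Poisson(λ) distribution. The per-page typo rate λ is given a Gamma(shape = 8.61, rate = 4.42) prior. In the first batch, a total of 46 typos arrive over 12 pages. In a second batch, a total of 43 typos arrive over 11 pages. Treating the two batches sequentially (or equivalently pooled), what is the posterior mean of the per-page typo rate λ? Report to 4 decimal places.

3.5598

With a Gamma(shape α, rate β) prior, the Poisson likelihood is conjugate: the posterior is Gamma(α + ΣXᵢ, β + n).
After batch 1: Gamma(α+S, β+n) = Gamma(8.61+46, 4.42+12) = Gamma(54.61, 16.42).
After batch 2: Gamma(α+S, β+n) = Gamma(54.61+43, 16.42+11) = Gamma(97.61, 27.42).
Posterior mean = α/β = 97.61/27.42 = 3.5598.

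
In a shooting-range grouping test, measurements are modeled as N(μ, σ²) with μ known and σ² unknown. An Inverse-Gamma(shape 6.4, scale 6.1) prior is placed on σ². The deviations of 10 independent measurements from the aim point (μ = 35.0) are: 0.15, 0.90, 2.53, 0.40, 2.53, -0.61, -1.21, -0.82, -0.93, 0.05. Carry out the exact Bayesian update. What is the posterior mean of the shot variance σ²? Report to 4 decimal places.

With known mean μ and an Inverse-Gamma(α, β) prior on σ², the Normal likelihood is conjugate: posterior is Inv-Gamma(α + n/2, β + Σ(xᵢ−μ)²/2).
Σ(xᵢ−μ)² = (0.15)² + (0.90)² + (2.53)² + (0.40)² + (2.53)² + (-0.61)² + (-1.21)² + (-0.82)² + (-0.93)² + (0.05)² = 17.1703.
Posterior: Inv-Gamma(6.4 + 10/2, 6.1 + 17.1703/2) = Inv-Gamma(11.40, 14.68515).
E[σ²|data] = β/(α−1) = 14.68515/10.40 = 1.4120.

1.4120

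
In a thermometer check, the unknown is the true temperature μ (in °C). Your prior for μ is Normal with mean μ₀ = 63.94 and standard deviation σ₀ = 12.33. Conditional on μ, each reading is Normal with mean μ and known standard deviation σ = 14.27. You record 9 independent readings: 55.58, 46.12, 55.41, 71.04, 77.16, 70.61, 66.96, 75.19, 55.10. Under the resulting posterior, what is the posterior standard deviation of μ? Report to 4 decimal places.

4.4379

For Normal data with known variance σ², a Normal(μ₀, σ₀²) prior on μ is conjugate. Posterior precision = 1/σ₀² + n/σ²; posterior mean is the precision-weighted average of μ₀ and x̄.
σ₀² = 12.33² = 152.0289, σ² = 14.27² = 203.6329; σ² + n·σ₀² = 203.6329 + 9·152.0289 = 1571.893.
Posterior precision = 1/σ₀² + n/σ² = 1/152.0289 + 9/203.6329 = (σ² + n·σ₀²)/(σ₀²σ²) = 1571.893/(152.0289·203.6329); posterior variance σₙ² = σ₀²σ²/(σ² + n·σ₀²) = 152.0289·203.6329/1571.893 = 19.694779.
Posterior SD = √σₙ² = √(152.0289·203.6329/1571.893) = 4.4379.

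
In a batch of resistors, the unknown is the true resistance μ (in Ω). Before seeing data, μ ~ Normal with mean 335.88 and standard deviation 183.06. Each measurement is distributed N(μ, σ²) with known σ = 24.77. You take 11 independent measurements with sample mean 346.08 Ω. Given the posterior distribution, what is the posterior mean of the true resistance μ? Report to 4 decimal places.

346.0631

For Normal data with known variance σ², a Normal(μ₀, σ₀²) prior on μ is conjugate. Posterior precision = 1/σ₀² + n/σ²; posterior mean is the precision-weighted average of μ₀ and x̄.
n·x̄ = 11·346.08 = 3806.88.
σ₀² = 183.06² = 33510.9636, σ² = 24.77² = 613.5529; σ² + n·σ₀² = 613.5529 + 11·33510.9636 = 369234.1525.
Posterior mean = (μ₀/σ₀² + n·x̄/σ²)/(1/σ₀² + n/σ²) = (σ²·μ₀ + σ₀²·n·x̄)/(σ² + n·σ₀²) = (613.5529·335.88 + 33510.9636·3806.88)/369234.1525 = 127778297.25762/369234.1525 = 346.0631.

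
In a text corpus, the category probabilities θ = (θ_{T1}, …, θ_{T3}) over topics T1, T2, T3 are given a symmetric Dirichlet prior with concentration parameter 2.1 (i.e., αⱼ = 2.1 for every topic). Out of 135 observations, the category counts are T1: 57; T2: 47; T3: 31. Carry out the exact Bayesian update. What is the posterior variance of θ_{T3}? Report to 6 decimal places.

0.001261

The Dirichlet prior is conjugate to the Multinomial likelihood: each posterior αⱼ = prior αⱼ + observed count nⱼ.
Posterior concentration: (59.1, 49.1, 33.1), total = 141.3.
Var[θ_j] = α_j(Σα−α_j)/((Σα)²(Σα+1)) = 33.1·108.2/(141.3²·142.3) = 0.001261.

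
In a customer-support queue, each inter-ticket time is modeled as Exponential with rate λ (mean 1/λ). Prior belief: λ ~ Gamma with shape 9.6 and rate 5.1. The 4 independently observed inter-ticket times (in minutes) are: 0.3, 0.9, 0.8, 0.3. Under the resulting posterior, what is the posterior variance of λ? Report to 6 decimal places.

With a Gamma(shape α, rate β) prior on the exponential rate λ, the posterior after n observations with total T = Σxᵢ is Gamma(α+n, β+T).
Sum of observations T = 2.3 minutes; n = 4.
Posterior: Gamma(9.6+4, 5.1+2.3) = Gamma(13.6, 7.4).
Var = α/β² = 0.248356.

0.248356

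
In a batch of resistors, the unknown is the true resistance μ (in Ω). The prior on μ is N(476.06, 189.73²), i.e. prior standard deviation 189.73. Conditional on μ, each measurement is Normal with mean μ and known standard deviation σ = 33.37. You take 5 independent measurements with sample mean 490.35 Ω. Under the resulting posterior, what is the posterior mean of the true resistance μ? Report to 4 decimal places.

For Normal data with known variance σ², a Normal(μ₀, σ₀²) prior on μ is conjugate. Posterior precision = 1/σ₀² + n/σ²; posterior mean is the precision-weighted average of μ₀ and x̄.
n·x̄ = 5·490.35 = 2451.75.
σ₀² = 189.73² = 35997.4729, σ² = 33.37² = 1113.5569; σ² + n·σ₀² = 1113.5569 + 5·35997.4729 = 181100.9214.
Posterior mean = (μ₀/σ₀² + n·x̄/σ²)/(1/σ₀² + n/σ²) = (σ²·μ₀ + σ₀²·n·x̄)/(σ² + n·σ₀²) = (1113.5569·476.06 + 35997.4729·2451.75)/181100.9214 = 88786924.080389/181100.9214 = 490.2621.

490.2621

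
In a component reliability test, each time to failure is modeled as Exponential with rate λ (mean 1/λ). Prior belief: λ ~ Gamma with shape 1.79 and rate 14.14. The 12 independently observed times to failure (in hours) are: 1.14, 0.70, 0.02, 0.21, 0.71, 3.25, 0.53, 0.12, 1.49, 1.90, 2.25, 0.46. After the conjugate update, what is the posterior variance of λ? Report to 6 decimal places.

0.019029

With a Gamma(shape α, rate β) prior on the exponential rate λ, the posterior after n observations with total T = Σxᵢ is Gamma(α+n, β+T).
Sum of observations T = 12.78 hours; n = 12.
Posterior: Gamma(1.79+12, 14.14+12.78) = Gamma(13.79, 26.92).
Var = α/β² = 0.019029.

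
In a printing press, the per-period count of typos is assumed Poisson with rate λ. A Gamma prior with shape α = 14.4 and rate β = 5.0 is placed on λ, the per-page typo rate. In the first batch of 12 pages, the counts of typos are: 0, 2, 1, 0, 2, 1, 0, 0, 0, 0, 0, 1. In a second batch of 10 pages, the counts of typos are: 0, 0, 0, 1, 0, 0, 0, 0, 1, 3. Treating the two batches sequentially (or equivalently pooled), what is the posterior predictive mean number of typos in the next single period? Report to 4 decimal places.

0.9778

With a Gamma(shape α, rate β) prior, the Poisson likelihood is conjugate: the posterior is Gamma(α + ΣXᵢ, β + n).
Batch 1: sum of counts S = 7 over n = 12 pages.
After batch 1: Gamma(α+S, β+n) = Gamma(14.4+7, 5.0+12) = Gamma(21.4, 17.0).
Batch 2: sum of counts S = 5 over n = 10 pages.
After batch 2: Gamma(α+S, β+n) = Gamma(21.4+5, 17.0+10) = Gamma(26.4, 27.0).
The predictive distribution for one future period is NegBinom with mean α/β = 0.9778.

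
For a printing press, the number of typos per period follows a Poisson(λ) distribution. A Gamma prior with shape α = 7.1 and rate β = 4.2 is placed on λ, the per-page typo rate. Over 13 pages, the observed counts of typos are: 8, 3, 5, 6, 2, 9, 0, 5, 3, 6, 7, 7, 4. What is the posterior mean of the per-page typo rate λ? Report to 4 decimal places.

With a Gamma(shape α, rate β) prior, the Poisson likelihood is conjugate: the posterior is Gamma(α + ΣXᵢ, β + n).
Sum of counts S = 65 over n = 13 pages.
Posterior: Gamma(α+S, β+n) = Gamma(7.1+65, 4.2+13) = Gamma(72.1, 17.2).
Posterior mean = α/β = 72.1/17.2 = 4.1919.

4.1919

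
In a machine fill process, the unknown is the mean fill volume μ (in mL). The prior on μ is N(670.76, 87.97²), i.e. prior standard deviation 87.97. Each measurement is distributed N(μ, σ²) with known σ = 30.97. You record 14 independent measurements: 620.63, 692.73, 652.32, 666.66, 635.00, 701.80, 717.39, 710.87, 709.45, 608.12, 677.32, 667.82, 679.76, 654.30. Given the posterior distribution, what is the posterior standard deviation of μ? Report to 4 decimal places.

For Normal data with known variance σ², a Normal(μ₀, σ₀²) prior on μ is conjugate. Posterior precision = 1/σ₀² + n/σ²; posterior mean is the precision-weighted average of μ₀ and x̄.
σ₀² = 87.97² = 7738.7209, σ² = 30.97² = 959.1409; σ² + n·σ₀² = 959.1409 + 14·7738.7209 = 109301.2335.
Posterior precision = 1/σ₀² + n/σ² = 1/7738.7209 + 14/959.1409 = (σ² + n·σ₀²)/(σ₀²σ²) = 109301.2335/(7738.7209·959.1409); posterior variance σₙ² = σ₀²σ²/(σ² + n·σ₀²) = 7738.7209·959.1409/109301.2335 = 67.908874.
Posterior SD = √σₙ² = √(7738.7209·959.1409/109301.2335) = 8.2407.

8.2407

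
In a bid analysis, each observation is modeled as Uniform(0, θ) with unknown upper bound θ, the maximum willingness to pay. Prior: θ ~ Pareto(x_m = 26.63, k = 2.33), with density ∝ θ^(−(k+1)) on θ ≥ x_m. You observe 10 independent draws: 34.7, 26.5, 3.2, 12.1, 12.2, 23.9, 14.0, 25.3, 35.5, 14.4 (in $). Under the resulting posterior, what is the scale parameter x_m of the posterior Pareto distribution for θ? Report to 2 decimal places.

35.50

A Pareto(scale x_m, shape k) prior on the upper bound θ of Uniform(0, θ) is conjugate: posterior is Pareto(max(x_m, max xᵢ), k + n).
Sample maximum = 35.5; prior scale x_m = 26.63 → posterior scale = max = 35.50.
Posterior shape = 2.33 + 10 = 12.33.
Posterior scale x_m = 35.50.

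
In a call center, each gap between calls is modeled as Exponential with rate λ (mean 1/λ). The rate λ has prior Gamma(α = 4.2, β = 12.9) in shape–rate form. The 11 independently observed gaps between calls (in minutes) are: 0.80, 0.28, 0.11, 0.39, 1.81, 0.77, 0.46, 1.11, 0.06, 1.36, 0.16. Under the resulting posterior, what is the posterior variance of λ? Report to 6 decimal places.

0.037214

With a Gamma(shape α, rate β) prior on the exponential rate λ, the posterior after n observations with total T = Σxᵢ is Gamma(α+n, β+T).
Sum of observations T = 7.31 minutes; n = 11.
Posterior: Gamma(4.2+11, 12.9+7.31) = Gamma(15.2, 20.21).
Var = α/β² = 0.037214.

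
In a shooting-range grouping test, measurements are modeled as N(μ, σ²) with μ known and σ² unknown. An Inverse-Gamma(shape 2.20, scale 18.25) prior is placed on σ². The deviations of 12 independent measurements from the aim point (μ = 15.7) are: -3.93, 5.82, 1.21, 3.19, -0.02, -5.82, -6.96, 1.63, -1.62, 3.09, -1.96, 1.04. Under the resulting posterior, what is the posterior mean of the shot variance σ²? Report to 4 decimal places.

13.8559

With known mean μ and an Inverse-Gamma(α, β) prior on σ², the Normal likelihood is conjugate: posterior is Inv-Gamma(α + n/2, β + Σ(xᵢ−μ)²/2).
Σ(xᵢ−μ)² = (-3.93)² + (5.82)² + (1.21)² + (3.19)² + (-0.02)² + (-5.82)² + (-6.96)² + (1.63)² + (-1.62)² + (3.09)² + (-1.96)² + (1.04)² = 163.0245.
Posterior: Inv-Gamma(2.20 + 12/2, 18.25 + 163.0245/2) = Inv-Gamma(8.20, 99.76225).
E[σ²|data] = β/(α−1) = 99.76225/7.20 = 13.8559.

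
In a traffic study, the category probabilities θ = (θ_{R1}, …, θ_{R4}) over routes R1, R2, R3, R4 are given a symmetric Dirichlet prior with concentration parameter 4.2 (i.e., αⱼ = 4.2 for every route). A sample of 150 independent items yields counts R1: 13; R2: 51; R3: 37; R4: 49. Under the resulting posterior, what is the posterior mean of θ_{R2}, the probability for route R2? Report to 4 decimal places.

0.3309

The Dirichlet prior is conjugate to the Multinomial likelihood: each posterior αⱼ = prior αⱼ + observed count nⱼ.
Posterior concentration: (17.2, 55.2, 41.2, 53.2), total = 166.8.
E[θ_{R2}|data] = α_{R2}/Σα = 55.2/166.8 = 0.3309.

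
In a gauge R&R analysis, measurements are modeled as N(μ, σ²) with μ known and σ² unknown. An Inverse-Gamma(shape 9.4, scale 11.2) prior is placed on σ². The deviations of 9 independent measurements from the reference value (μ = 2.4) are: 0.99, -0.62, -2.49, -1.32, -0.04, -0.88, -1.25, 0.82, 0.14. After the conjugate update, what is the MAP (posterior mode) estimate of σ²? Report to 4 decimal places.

1.1657

With known mean μ and an Inverse-Gamma(α, β) prior on σ², the Normal likelihood is conjugate: posterior is Inv-Gamma(α + n/2, β + Σ(xᵢ−μ)²/2).
Σ(xᵢ−μ)² = (0.99)² + (-0.62)² + (-2.49)² + (-1.32)² + (-0.04)² + (-0.88)² + (-1.25)² + (0.82)² + (0.14)² = 12.3375.
Posterior: Inv-Gamma(9.4 + 9/2, 11.2 + 12.3375/2) = Inv-Gamma(13.90, 17.36875).
Mode = β/(α+1) = 17.36875/14.90 = 1.1657.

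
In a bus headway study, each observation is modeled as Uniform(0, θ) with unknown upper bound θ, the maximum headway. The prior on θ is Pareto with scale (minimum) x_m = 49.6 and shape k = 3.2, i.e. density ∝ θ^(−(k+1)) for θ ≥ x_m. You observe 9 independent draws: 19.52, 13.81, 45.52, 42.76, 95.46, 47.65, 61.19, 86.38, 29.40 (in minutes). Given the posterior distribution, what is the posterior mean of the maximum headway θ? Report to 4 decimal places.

103.9832

A Pareto(scale x_m, shape k) prior on the upper bound θ of Uniform(0, θ) is conjugate: posterior is Pareto(max(x_m, max xᵢ), k + n).
Sample maximum = 95.46; prior scale x_m = 49.6 → posterior scale = max = 95.46.
Posterior shape = 3.2 + 9 = 12.2.
E[θ|data] = k·x_m/(k−1) = 12.2·95.46/11.2 = 103.9832.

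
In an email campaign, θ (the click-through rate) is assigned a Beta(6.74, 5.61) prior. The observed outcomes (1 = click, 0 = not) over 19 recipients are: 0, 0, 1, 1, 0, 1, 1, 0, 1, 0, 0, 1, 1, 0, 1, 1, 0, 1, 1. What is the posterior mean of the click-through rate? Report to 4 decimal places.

The Beta prior is conjugate to a Binomial/Bernoulli likelihood; the update adds successes to α and failures to β.
Posterior: Beta(α+k, β+n−k) = Beta(6.74+11, 5.61+8) = Beta(17.74, 13.61).
Posterior mean = α/(α+β) = 17.74/31.35 = 0.5659.

0.5659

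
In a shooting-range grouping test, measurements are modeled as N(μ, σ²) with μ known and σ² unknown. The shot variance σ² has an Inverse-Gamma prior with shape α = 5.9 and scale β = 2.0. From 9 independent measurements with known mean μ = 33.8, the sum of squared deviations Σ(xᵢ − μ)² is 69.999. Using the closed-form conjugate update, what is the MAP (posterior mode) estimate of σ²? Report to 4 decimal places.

With known mean μ and an Inverse-Gamma(α, β) prior on σ², the Normal likelihood is conjugate: posterior is Inv-Gamma(α + n/2, β + Σ(xᵢ−μ)²/2).
Posterior: Inv-Gamma(5.9 + 9/2, 2.0 + 69.999/2) = Inv-Gamma(10.40, 36.9995).
Mode = β/(α+1) = 36.9995/11.40 = 3.2456.

3.2456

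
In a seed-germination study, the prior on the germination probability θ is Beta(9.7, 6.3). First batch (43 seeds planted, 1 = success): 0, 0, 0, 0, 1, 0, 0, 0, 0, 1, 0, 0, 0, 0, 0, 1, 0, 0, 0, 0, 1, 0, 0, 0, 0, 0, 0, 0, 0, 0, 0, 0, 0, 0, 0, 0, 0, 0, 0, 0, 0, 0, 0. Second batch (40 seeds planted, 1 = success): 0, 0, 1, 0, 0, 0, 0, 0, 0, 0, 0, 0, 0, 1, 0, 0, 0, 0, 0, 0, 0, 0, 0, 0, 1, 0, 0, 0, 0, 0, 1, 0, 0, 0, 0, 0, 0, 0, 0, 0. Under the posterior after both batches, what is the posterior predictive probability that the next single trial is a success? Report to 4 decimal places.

0.1788

The Beta prior is conjugate to a Binomial/Bernoulli likelihood; the update adds successes to α and failures to β.
After batch 1: Beta(9.7+4, 6.3+39) = Beta(13.7, 45.3).
After batch 2: Beta(13.7+4, 45.3+36) = Beta(17.7, 81.3).
For a single future Bernoulli trial, P(success | data) = α/(α+β) = 0.1788.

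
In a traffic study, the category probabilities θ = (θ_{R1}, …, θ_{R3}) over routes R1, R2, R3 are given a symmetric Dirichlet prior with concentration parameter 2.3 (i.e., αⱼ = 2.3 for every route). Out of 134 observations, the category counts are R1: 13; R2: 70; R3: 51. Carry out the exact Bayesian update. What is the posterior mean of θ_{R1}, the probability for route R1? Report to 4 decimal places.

0.1086

The Dirichlet prior is conjugate to the Multinomial likelihood: each posterior αⱼ = prior αⱼ + observed count nⱼ.
Posterior concentration: (15.3, 72.3, 53.3), total = 140.9.
E[θ_{R1}|data] = α_{R1}/Σα = 15.3/140.9 = 0.1086.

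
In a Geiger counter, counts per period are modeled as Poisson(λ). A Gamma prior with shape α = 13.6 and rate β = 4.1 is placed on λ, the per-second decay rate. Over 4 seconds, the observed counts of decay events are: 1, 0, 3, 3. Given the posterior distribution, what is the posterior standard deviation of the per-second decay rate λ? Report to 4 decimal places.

With a Gamma(shape α, rate β) prior, the Poisson likelihood is conjugate: the posterior is Gamma(α + ΣXᵢ, β + n).
Sum of counts S = 7 over n = 4 seconds.
Posterior: Gamma(α+S, β+n) = Gamma(13.6+7, 4.1+4) = Gamma(20.6, 8.1).
SD = √α/β = √20.6/8.1 = 0.5603.

0.5603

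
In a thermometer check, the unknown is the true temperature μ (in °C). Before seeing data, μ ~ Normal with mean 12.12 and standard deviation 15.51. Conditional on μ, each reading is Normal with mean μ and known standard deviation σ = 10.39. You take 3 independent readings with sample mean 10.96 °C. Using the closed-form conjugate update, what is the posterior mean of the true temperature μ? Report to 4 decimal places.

For Normal data with known variance σ², a Normal(μ₀, σ₀²) prior on μ is conjugate. Posterior precision = 1/σ₀² + n/σ²; posterior mean is the precision-weighted average of μ₀ and x̄.
n·x̄ = 3·10.96 = 32.88.
σ₀² = 15.51² = 240.5601, σ² = 10.39² = 107.9521; σ² + n·σ₀² = 107.9521 + 3·240.5601 = 829.6324.
Posterior mean = (μ₀/σ₀² + n·x̄/σ²)/(1/σ₀² + n/σ²) = (σ²·μ₀ + σ₀²·n·x̄)/(σ² + n·σ₀²) = (107.9521·12.12 + 240.5601·32.88)/829.6324 = 9217.99554/829.6324 = 11.1109.

11.1109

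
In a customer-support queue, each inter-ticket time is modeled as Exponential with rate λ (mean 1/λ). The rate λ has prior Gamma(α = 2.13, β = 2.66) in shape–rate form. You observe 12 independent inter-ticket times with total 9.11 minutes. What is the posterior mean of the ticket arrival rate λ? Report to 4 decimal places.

1.2005

With a Gamma(shape α, rate β) prior on the exponential rate λ, the posterior after n observations with total T = Σxᵢ is Gamma(α+n, β+T).
Posterior: Gamma(2.13+12, 2.66+9.11) = Gamma(14.13, 11.77).
Posterior mean of λ = α/β = 14.13/11.77 = 1.2005.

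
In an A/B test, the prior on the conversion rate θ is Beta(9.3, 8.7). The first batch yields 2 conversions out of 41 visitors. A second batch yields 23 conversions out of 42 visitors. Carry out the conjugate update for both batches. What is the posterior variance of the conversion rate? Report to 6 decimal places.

The Beta prior is conjugate to a Binomial/Bernoulli likelihood; the update adds successes to α and failures to β.
After batch 1: Beta(9.3+2, 8.7+39) = Beta(11.3, 47.7).
After batch 2: Beta(11.3+23, 47.7+19) = Beta(34.3, 66.7).
Var = αβ/((α+β)²(α+β+1)) = 34.3·66.7/(101.0²·102.0) = 0.002199.

0.002199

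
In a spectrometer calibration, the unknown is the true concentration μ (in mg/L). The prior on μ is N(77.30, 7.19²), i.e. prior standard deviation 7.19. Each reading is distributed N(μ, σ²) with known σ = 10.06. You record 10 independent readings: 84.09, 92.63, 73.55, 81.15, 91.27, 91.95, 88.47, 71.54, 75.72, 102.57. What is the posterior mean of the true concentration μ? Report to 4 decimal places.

83.9853

For Normal data with known variance σ², a Normal(μ₀, σ₀²) prior on μ is conjugate. Posterior precision = 1/σ₀² + n/σ²; posterior mean is the precision-weighted average of μ₀ and x̄.
Σxᵢ = 84.09 + 92.63 + 73.55 + 81.15 + 91.27 + 91.95 + 88.47 + 71.54 + 75.72 + 102.57 = 852.94, so n·x̄ = 852.94.
σ₀² = 7.19² = 51.6961, σ² = 10.06² = 101.2036; σ² + n·σ₀² = 101.2036 + 10·51.6961 = 618.1646.
Posterior mean = (μ₀/σ₀² + n·x̄/σ²)/(1/σ₀² + n/σ²) = (σ²·μ₀ + σ₀²·n·x̄)/(σ² + n·σ₀²) = (101.2036·77.30 + 51.6961·852.94)/618.1646 = 51916.709814/618.1646 = 83.9853.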